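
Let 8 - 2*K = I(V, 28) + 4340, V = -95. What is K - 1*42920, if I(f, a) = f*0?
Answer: -45086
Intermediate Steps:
I(f, a) = 0
K = -2166 (K = 4 - (0 + 4340)/2 = 4 - ½*4340 = 4 - 2170 = -2166)
K - 1*42920 = -2166 - 1*42920 = -2166 - 42920 = -45086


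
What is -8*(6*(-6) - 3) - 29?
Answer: 283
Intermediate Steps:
-8*(6*(-6) - 3) - 29 = -8*(-36 - 3) - 29 = -8*(-39) - 29 = 312 - 29 = 283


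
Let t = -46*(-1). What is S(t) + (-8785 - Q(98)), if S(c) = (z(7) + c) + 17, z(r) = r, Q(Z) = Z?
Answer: -8813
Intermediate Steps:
t = 46
S(c) = 24 + c (S(c) = (7 + c) + 17 = 24 + c)
S(t) + (-8785 - Q(98)) = (24 + 46) + (-8785 - 1*98) = 70 + (-8785 - 98) = 70 - 8883 = -8813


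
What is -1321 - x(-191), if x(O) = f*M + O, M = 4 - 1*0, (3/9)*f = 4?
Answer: -1178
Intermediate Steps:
f = 12 (f = 3*4 = 12)
M = 4 (M = 4 + 0 = 4)
x(O) = 48 + O (x(O) = 12*4 + O = 48 + O)
-1321 - x(-191) = -1321 - (48 - 191) = -1321 - 1*(-143) = -1321 + 143 = -1178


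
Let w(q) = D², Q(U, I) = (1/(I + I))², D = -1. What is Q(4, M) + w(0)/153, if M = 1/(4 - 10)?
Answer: 1378/153 ≈ 9.0065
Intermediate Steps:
M = -⅙ (M = 1/(-6) = -⅙ ≈ -0.16667)
Q(U, I) = 1/(4*I²) (Q(U, I) = (1/(2*I))² = 1/(4*I²))
w(q) = 1 (w(q) = (-1)² = 1)
Q(4, M) + w(0)/153 = 1/(4*(-⅙)²) + 1/153 = (¼)*36 + 1*(1/153) = 9 + 1/153 = 1378/153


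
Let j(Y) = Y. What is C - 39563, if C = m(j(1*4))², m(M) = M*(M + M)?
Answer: -38539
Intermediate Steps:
m(M) = 2*M² (m(M) = M*(2*M) = 2*M²)
C = 1024 (C = (2*(1*4)²)² = (2*4²)² = (2*16)² = 32² = 1024)
C - 39563 = 1024 - 39563 = -38539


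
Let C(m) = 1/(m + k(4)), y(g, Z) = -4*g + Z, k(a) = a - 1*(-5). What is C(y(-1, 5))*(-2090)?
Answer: -1045/9 ≈ -116.11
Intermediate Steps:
k(a) = 5 + a (k(a) = a + 5 = 5 + a)
y(g, Z) = Z - 4*g
C(m) = 1/(9 + m) (C(m) = 1/(m + (5 + 4)) = 1/(m + 9) = 1/(9 + m))
C(y(-1, 5))*(-2090) = -2090/(9 + (5 - 4*(-1))) = -2090/(9 + (5 + 4)) = -2090/(9 + 9) = -2090/18 = (1/18)*(-2090) = -1045/9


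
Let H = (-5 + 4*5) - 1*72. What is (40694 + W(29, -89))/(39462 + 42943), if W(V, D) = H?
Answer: 40637/82405 ≈ 0.49314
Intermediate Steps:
H = -57 (H = (-5 + 20) - 72 = 15 - 72 = -57)
W(V, D) = -57
(40694 + W(29, -89))/(39462 + 42943) = (40694 - 57)/(39462 + 42943) = 40637/82405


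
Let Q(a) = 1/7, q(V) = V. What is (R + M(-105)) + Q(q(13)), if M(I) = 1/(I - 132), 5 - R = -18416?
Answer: 30560669/1659 ≈ 18421.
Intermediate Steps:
R = 18421 (R = 5 - 1*(-18416) = 5 + 18416 = 18421)
M(I) = 1/(-132 + I)
Q(a) = ⅐
(R + M(-105)) + Q(q(13)) = (18421 + 1/(-132 - 105)) + ⅐ = (18421 + 1/(-237)) + ⅐ = (18421 - 1/237) + ⅐ = 4365776/237 + ⅐ = 30560669/1659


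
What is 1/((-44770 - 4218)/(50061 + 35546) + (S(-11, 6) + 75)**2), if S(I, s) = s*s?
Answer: 85607/1054714859 ≈ 8.1166e-5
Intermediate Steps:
S(I, s) = s**2
1/((-44770 - 4218)/(50061 + 35546) + (S(-11, 6) + 75)**2) = 1/((-44770 - 4218)/(50061 + 35546) + (6**2 + 75)**2) = 1/(-48988/85607 + (36 + 75)**2) = 1/(-48988*1/85607 + 111**2) = 1/(-48988/85607 + 12321) = 1/(1054714859/85607) = 85607/1054714859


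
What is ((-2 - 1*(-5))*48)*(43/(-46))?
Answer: -3096/23 ≈ -134.61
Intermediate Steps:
((-2 - 1*(-5))*48)*(43/(-46)) = ((-2 + 5)*48)*(43*(-1/46)) = (3*48)*(-43/46) = 144*(-43/46) = -3096/23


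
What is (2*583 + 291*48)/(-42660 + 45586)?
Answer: 1081/209 ≈ 5.1722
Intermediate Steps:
(2*583 + 291*48)/(-42660 + 45586) = (1166 + 13968)/2926 = 15134*(1/2926) = 1081/209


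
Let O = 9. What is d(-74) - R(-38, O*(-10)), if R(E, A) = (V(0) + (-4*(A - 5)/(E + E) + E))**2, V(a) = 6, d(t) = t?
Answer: -1443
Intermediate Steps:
R(E, A) = (6 + E - 2*(-5 + A)/E)**2 (R(E, A) = (6 + (-4*(A - 5)/(E + E) + E))**2 = (6 + (-4*(-5 + A)/(2*E) + E))**2 = (6 + (-4*(-5 + A)*1/(2*E) + E))**2 = (6 + (-2*(-5 + A)/E + E))**2 = (6 + (E - 2*(-5 + A)/E))**2 = (6 + E - 2*(-5 + A)/E)**2)
d(-74) - R(-38, O*(-10)) = -74 - (10 + (-38)**2 - 18*(-10) + 6*(-38))**2/(-38)**2 = -74 - (10 + 1444 - 2*(-90) - 228)**2/1444 = -74 - (10 + 1444 + 180 - 228)**2/1444 = -74 - 1406**2/1444 = -74 - 1976836/1444 = -74 - 1*1369 = -74 - 1369 = -1443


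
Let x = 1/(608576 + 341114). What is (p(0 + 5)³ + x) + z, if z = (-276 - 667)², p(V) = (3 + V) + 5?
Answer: 846597351741/949690 ≈ 8.9145e+5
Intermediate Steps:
p(V) = 8 + V
x = 1/949690 ≈ 1.0530e-6
z = 889249 (z = (-943)² = 889249)
(p(0 + 5)³ + x) + z = ((8 + (0 + 5))³ + 1/949690) + 889249 = ((8 + 5)³ + 1/949690) + 889249 = (13³ + 1/949690) + 889249 = (2197 + 1/949690) + 889249 = 2086468931/949690 + 889249 = 846597351741/949690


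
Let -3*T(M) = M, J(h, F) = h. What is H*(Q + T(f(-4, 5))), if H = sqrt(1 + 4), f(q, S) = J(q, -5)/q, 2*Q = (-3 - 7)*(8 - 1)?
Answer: -106*sqrt(5)/3 ≈ -79.008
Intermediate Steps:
Q = -35 (Q = ((-3 - 7)*(8 - 1))/2 = (-10*7)/2 = (1/2)*(-70) = -35)
f(q, S) = 1 (f(q, S) = q/q = 1)
T(M) = -M/3
H = sqrt(5) ≈ 2.2361
H*(Q + T(f(-4, 5))) = sqrt(5)*(-35 - 1/3*1) = sqrt(5)*(-35 - 1/3) = sqrt(5)*(-106/3) = -106*sqrt(5)/3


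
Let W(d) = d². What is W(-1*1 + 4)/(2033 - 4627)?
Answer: -9/2594 ≈ -0.0034695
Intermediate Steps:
W(-1*1 + 4)/(2033 - 4627) = (-1*1 + 4)²/(2033 - 4627) = (-1 + 4)²/(-2594) = -1/2594*3² = -1/2594*9 = -9/2594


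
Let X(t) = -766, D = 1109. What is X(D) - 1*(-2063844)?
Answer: 2063078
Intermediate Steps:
X(D) - 1*(-2063844) = -766 - 1*(-2063844) = -766 + 2063844 = 2063078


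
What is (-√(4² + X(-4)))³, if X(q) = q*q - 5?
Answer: -81*√3 ≈ -140.30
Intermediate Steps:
X(q) = -5 + q² (X(q) = q² - 5 = -5 + q²)
(-√(4² + X(-4)))³ = (-√(4² + (-5 + (-4)²)))³ = (-√(16 + (-5 + 16)))³ = (-√(16 + 11))³ = (-√27)³ = (-3*√3)³ = -81*√3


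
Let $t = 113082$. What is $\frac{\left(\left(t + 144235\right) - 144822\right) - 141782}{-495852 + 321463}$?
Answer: $\frac{29287}{174389} \approx 0.16794$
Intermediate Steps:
$\frac{\left(\left(t + 144235\right) - 144822\right) - 141782}{-495852 + 321463} = \frac{\left(\left(113082 + 144235\right) - 144822\right) - 141782}{-495852 + 321463} = \frac{\left(257317 - 144822\right) - 141782}{-174389} = \left(112495 - 141782\right) \left(- \frac{1}{174389}\right) = \left(-29287\right) \left(- \frac{1}{174389}\right) = \frac{29287}{174389}$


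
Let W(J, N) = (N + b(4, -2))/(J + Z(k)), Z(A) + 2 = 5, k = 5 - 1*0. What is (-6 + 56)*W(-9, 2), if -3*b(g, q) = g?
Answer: -50/9 ≈ -5.5556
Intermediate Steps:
b(g, q) = -g/3
k = 5 (k = 5 + 0 = 5)
Z(A) = 3 (Z(A) = -2 + 5 = 3)
W(J, N) = (-4/3 + N)/(3 + J) (W(J, N) = (N - 1/3*4)/(J + 3) = (N - 4/3)/(3 + J) = (-4/3 + N)/(3 + J))
(-6 + 56)*W(-9, 2) = (-6 + 56)*((-4/3 + 2)/(3 - 9)) = 50*((2/3)/(-6)) = 50*(-1/6*2/3) = 50*(-1/9) = -50/9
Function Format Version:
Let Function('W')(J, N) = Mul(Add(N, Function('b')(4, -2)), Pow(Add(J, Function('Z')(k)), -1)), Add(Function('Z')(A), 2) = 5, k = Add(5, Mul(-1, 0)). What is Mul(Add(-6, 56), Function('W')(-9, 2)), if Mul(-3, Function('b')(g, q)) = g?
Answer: Rational(-50, 9) ≈ -5.5556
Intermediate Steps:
Function('b')(g, q) = Mul(Rational(-1, 3), g)
k = 5 (k = Add(5, 0) = 5)
Function('Z')(A) = 3 (Function('Z')(A) = Add(-2, 5) = 3)
Function('W')(J, N) = Mul(Pow(Add(3, J), -1), Add(Rational(-4, 3), N)) (Function('W')(J, N) = Mul(Add(N, Mul(Rational(-1, 3), 4)), Pow(Add(J, 3), -1)) = Mul(Add(N, Rational(-4, 3)), Pow(Add(3, J), -1)) = Mul(Add(Rational(-4, 3), N), Pow(Add(3, J), -1)) = Mul(Pow(Add(3, J), -1), Add(Rational(-4, 3), N)))
Mul(Add(-6, 56), Function('W')(-9, 2)) = Mul(Add(-6, 56), Mul(Pow(Add(3, -9), -1), Add(Rational(-4, 3), 2))) = Mul(50, Mul(Pow(-6, -1), Rational(2, 3))) = Mul(50, Mul(Rational(-1, 6), Rational(2, 3))) = Mul(50, Rational(-1, 9)) = Rational(-50, 9)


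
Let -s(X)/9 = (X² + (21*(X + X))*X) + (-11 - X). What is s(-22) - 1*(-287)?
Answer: -187120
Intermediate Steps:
s(X) = 99 - 387*X² + 9*X (s(X) = -9*((X² + (21*(X + X))*X) + (-11 - X)) = -9*((X² + (21*(2*X))*X) + (-11 - X)) = -9*((X² + (42*X)*X) + (-11 - X)) = -9*((X² + 42*X²) + (-11 - X)) = -9*(43*X² + (-11 - X)) = -9*(-11 - X + 43*X²) = 99 - 387*X² + 9*X)
s(-22) - 1*(-287) = (99 - 387*(-22)² + 9*(-22)) - 1*(-287) = (99 - 387*484 - 198) + 287 = (99 - 187308 - 198) + 287 = -187407 + 287 = -187120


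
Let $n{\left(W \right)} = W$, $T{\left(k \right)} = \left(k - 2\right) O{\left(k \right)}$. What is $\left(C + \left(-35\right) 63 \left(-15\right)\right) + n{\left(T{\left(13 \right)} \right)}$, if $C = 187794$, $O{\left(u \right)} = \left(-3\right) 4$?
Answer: $220737$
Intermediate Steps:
$O{\left(u \right)} = -12$
$T{\left(k \right)} = 24 - 12 k$ ($T{\left(k \right)} = \left(k - 2\right) \left(-12\right) = \left(-2 + k\right) \left(-12\right) = 24 - 12 k$)
$\left(C + \left(-35\right) 63 \left(-15\right)\right) + n{\left(T{\left(13 \right)} \right)} = \left(187794 + \left(-35\right) 63 \left(-15\right)\right) + \left(24 - 156\right) = \left(187794 - -33075\right) + \left(24 - 156\right) = \left(187794 + 33075\right) - 132 = 220869 - 132 = 220737$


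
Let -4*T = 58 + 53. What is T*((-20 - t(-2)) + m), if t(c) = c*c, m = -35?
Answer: 6549/4 ≈ 1637.3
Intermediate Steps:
t(c) = c**2
T = -111/4 (T = -(58 + 53)/4 = -1/4*111 = -111/4 ≈ -27.750)
T*((-20 - t(-2)) + m) = -111*((-20 - 1*(-2)**2) - 35)/4 = -111*((-20 - 1*4) - 35)/4 = -111*((-20 - 4) - 35)/4 = -111*(-24 - 35)/4 = -111/4*(-59) = 6549/4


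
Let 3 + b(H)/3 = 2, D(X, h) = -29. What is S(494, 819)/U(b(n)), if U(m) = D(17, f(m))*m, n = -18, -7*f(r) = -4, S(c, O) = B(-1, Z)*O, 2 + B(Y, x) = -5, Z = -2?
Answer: -1911/29 ≈ -65.896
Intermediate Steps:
B(Y, x) = -7 (B(Y, x) = -2 - 5 = -7)
S(c, O) = -7*O
f(r) = 4/7 (f(r) = -1/7*(-4) = 4/7)
b(H) = -3 (b(H) = -9 + 3*2 = -9 + 6 = -3)
U(m) = -29*m
S(494, 819)/U(b(n)) = (-7*819)/((-29*(-3))) = -5733/87 = -5733*1/87 = -1911/29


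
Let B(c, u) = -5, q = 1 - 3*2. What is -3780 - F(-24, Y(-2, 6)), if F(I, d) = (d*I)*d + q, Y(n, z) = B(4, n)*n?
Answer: -1375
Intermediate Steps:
q = -5 (q = 1 - 6 = -5)
Y(n, z) = -5*n
F(I, d) = -5 + I*d² (F(I, d) = (d*I)*d - 5 = (I*d)*d - 5 = I*d² - 5 = -5 + I*d²)
-3780 - F(-24, Y(-2, 6)) = -3780 - (-5 - 24*(-5*(-2))²) = -3780 - (-5 - 24*10²) = -3780 - (-5 - 24*100) = -3780 - (-5 - 2400) = -3780 - 1*(-2405) = -3780 + 2405 = -1375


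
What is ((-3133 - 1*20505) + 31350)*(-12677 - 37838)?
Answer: -389571680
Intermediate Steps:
((-3133 - 1*20505) + 31350)*(-12677 - 37838) = ((-3133 - 20505) + 31350)*(-50515) = (-23638 + 31350)*(-50515) = 7712*(-50515) = -389571680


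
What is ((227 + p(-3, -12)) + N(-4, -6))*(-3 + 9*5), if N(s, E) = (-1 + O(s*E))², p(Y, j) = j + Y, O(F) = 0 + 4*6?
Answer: 31122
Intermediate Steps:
O(F) = 24 (O(F) = 0 + 24 = 24)
p(Y, j) = Y + j
N(s, E) = 529 (N(s, E) = (-1 + 24)² = 23² = 529)
((227 + p(-3, -12)) + N(-4, -6))*(-3 + 9*5) = ((227 + (-3 - 12)) + 529)*(-3 + 9*5) = ((227 - 15) + 529)*(-3 + 45) = (212 + 529)*42 = 741*42 = 31122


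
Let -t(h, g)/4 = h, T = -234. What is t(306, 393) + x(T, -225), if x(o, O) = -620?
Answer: -1844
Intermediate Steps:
t(h, g) = -4*h
t(306, 393) + x(T, -225) = -4*306 - 620 = -1224 - 620 = -1844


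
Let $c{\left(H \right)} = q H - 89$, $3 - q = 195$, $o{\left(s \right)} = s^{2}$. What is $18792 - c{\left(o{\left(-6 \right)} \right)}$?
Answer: $25793$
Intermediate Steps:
$q = -192$ ($q = 3 - 195 = -192$)
$c{\left(H \right)} = -89 - 192 H$ ($c{\left(H \right)} = - 192 H - 89 = -89 - 192 H$)
$18792 - c{\left(o{\left(-6 \right)} \right)} = 18792 - \left(-89 - 192 \left(-6\right)^{2}\right) = 18792 - \left(-89 - 6912\right) = 18792 - -7001 = 18792 + 7001 = 25793$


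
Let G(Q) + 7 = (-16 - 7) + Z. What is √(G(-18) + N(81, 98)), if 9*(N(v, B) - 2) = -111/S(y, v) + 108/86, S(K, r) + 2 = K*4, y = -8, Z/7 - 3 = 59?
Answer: √7819882734/4386 ≈ 20.162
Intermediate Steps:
Z = 434 (Z = 21 + 7*59 = 21 + 413 = 434)
S(K, r) = -2 + 4*K (S(K, r) = -2 + K*4 = -2 + 4*K)
G(Q) = 404 (G(Q) = -7 + ((-16 - 7) + 434) = -7 + (-23 + 434) = -7 + 411 = 404)
N(v, B) = 10975/4386 (N(v, B) = 2 + (-111/(-2 + 4*(-8)) + 108/86)/9 = 2 + (-111/(-2 - 32) + 108*(1/86))/9 = 2 + (-111/(-34) + 54/43)/9 = 2 + (-111*(-1/34) + 54/43)/9 = 2 + (111/34 + 54/43)/9 = 2 + (⅑)*(6609/1462) = 2 + 2203/4386 = 10975/4386)
√(G(-18) + N(81, 98)) = √(404 + 10975/4386) = √(1782919/4386) = √7819882734/4386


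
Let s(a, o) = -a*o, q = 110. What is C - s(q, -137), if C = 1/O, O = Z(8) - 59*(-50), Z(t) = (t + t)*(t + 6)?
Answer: -47832179/3174 ≈ -15070.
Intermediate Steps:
Z(t) = 2*t*(6 + t) (Z(t) = (2*t)*(6 + t) = 2*t*(6 + t))
O = 3174 (O = 2*8*(6 + 8) - 59*(-50) = 2*8*14 + 2950 = 224 + 2950 = 3174)
s(a, o) = -a*o
C = 1/3174 ≈ 0.00031506
C - s(q, -137) = 1/3174 - (-1)*110*(-137) = 1/3174 - 1*15070 = 1/3174 - 15070 = -47832179/3174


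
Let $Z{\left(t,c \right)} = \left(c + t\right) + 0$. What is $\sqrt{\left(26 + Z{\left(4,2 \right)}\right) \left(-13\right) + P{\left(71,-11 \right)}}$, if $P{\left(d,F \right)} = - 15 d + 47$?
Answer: $i \sqrt{1434} \approx 37.868 i$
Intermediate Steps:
$P{\left(d,F \right)} = 47 - 15 d$
$Z{\left(t,c \right)} = c + t$
$\sqrt{\left(26 + Z{\left(4,2 \right)}\right) \left(-13\right) + P{\left(71,-11 \right)}} = \sqrt{\left(26 + \left(2 + 4\right)\right) \left(-13\right) + \left(47 - 1065\right)} = \sqrt{\left(26 + 6\right) \left(-13\right) + \left(47 - 1065\right)} = \sqrt{32 \left(-13\right) - 1018} = \sqrt{-416 - 1018} = \sqrt{-1434} = i \sqrt{1434}$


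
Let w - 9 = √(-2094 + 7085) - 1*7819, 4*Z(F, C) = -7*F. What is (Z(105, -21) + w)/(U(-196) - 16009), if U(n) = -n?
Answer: 31975/63252 - √4991/15813 ≈ 0.50105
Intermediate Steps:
Z(F, C) = -7*F/4 (Z(F, C) = (-7*F)/4 = -7*F/4)
w = -7810 + √4991 (w = 9 + (√(-2094 + 7085) - 1*7819) = 9 + (√4991 - 7819) = 9 + (-7819 + √4991) = -7810 + √4991 ≈ -7739.4)
(Z(105, -21) + w)/(U(-196) - 16009) = (-7/4*105 + (-7810 + √4991))/(-1*(-196) - 16009) = (-735/4 + (-7810 + √4991))/(196 - 16009) = (-31975/4 + √4991)/(-15813) = (-31975/4 + √4991)*(-1/15813) = 31975/63252 - √4991/15813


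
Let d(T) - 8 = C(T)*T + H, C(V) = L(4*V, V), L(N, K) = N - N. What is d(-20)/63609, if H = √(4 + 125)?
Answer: 8/63609 + √129/63609 ≈ 0.00030433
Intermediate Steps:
H = √129 ≈ 11.358
L(N, K) = 0
C(V) = 0
d(T) = 8 + √129 (d(T) = 8 + (0*T + √129) = 8 + (0 + √129) = 8 + √129)
d(-20)/63609 = (8 + √129)/63609 = (8 + √129)*(1/63609) = 8/63609 + √129/63609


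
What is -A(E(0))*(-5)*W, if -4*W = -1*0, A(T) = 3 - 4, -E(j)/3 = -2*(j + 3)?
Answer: 0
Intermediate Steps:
E(j) = 18 + 6*j (E(j) = -(-6)*(j + 3) = -(-6)*(3 + j) = -3*(-6 - 2*j) = 18 + 6*j)
A(T) = -1
W = 0 (W = -(-1)*0/4 = -¼*0 = 0)
-A(E(0))*(-5)*W = -(-1*(-5))*0 = -5*0 = -1*0 = 0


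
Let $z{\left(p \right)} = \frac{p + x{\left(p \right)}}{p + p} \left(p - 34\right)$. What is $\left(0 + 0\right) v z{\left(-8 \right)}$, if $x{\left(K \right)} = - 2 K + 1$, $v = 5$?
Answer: $0$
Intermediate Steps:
$x{\left(K \right)} = 1 - 2 K$
$z{\left(p \right)} = \frac{\left(1 - p\right) \left(-34 + p\right)}{2 p}$ ($z{\left(p \right)} = \frac{p - \left(-1 + 2 p\right)}{p + p} \left(p - 34\right) = \frac{1 - p}{2 p} \left(-34 + p\right) = \frac{\left(1 - p\right) \left(-34 + p\right)}{2 p}$)
$\left(0 + 0\right) v z{\left(-8 \right)} = \left(0 + 0\right) 5 \left(\frac{35}{2} - \frac{17}{-8} - -4\right) = 0 \cdot 5 \left(\frac{35}{2} - - \frac{17}{8} + 4\right) = 0 \left(\frac{35}{2} + \frac{17}{8} + 4\right) = 0 \cdot \frac{189}{8} = 0$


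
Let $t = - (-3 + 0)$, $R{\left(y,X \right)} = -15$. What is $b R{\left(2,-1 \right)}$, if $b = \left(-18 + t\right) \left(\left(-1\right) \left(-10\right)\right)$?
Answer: $2250$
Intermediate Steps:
$t = 3$ ($t = \left(-1\right) \left(-3\right) = 3$)
$b = -150$ ($b = \left(-18 + 3\right) \left(\left(-1\right) \left(-10\right)\right) = \left(-15\right) 10 = -150$)
$b R{\left(2,-1 \right)} = \left(-150\right) \left(-15\right) = 2250$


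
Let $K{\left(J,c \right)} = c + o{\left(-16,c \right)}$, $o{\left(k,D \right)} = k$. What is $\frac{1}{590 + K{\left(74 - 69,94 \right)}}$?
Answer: $\frac{1}{668} \approx 0.001497$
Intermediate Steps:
$K{\left(J,c \right)} = -16 + c$ ($K{\left(J,c \right)} = c - 16 = -16 + c$)
$\frac{1}{590 + K{\left(74 - 69,94 \right)}} = \frac{1}{590 + \left(-16 + 94\right)} = \frac{1}{590 + 78} = \frac{1}{668}$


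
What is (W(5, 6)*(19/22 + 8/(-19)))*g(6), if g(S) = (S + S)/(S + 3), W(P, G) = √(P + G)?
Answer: 370*√11/627 ≈ 1.9572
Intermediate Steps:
W(P, G) = √(G + P)
g(S) = 2*S/(3 + S) (g(S) = (2*S)/(3 + S) = 2*S/(3 + S))
(W(5, 6)*(19/22 + 8/(-19)))*g(6) = (√(6 + 5)*(19/22 + 8/(-19)))*(2*6/(3 + 6)) = (√11*(19*(1/22) + 8*(-1/19)))*(2*6/9) = (√11*(19/22 - 8/19))*(2*6*(⅑)) = (√11*(185/418))*(4/3) = (185*√11/418)*(4/3) = 370*√11/627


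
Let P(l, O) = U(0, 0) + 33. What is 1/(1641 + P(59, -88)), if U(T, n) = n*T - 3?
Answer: 1/1671 ≈ 0.00059844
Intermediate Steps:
U(T, n) = -3 + T*n (U(T, n) = T*n - 3 = -3 + T*n)
P(l, O) = 30 (P(l, O) = (-3 + 0*0) + 33 = (-3 + 0) + 33 = -3 + 33 = 30)
1/(1641 + P(59, -88)) = 1/(1641 + 30) = 1/1671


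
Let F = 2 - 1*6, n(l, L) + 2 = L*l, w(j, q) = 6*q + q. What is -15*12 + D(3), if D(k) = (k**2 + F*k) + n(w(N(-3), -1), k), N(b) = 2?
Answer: -206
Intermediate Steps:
w(j, q) = 7*q
n(l, L) = -2 + L*l
F = -4 (F = 2 - 6 = -4)
D(k) = -2 + k**2 - 11*k (D(k) = (k**2 - 4*k) + (-2 + k*(7*(-1))) = (k**2 - 4*k) + (-2 + k*(-7)) = (k**2 - 4*k) + (-2 - 7*k) = -2 + k**2 - 11*k)
-15*12 + D(3) = -15*12 + (-2 + 3**2 - 11*3) = -180 + (-2 + 9 - 33) = -180 - 26 = -206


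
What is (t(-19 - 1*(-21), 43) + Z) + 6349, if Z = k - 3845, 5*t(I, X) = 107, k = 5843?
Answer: 41842/5 ≈ 8368.4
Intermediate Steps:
t(I, X) = 107/5 (t(I, X) = (1/5)*107 = 107/5)
Z = 1998 (Z = 5843 - 3845 = 1998)
(t(-19 - 1*(-21), 43) + Z) + 6349 = (107/5 + 1998) + 6349 = 10097/5 + 6349 = 41842/5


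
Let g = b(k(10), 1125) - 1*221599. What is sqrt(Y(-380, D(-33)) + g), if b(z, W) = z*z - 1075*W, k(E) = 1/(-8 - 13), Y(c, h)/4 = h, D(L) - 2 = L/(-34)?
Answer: I*sqrt(182374690643)/357 ≈ 1196.2*I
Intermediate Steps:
D(L) = 2 - L/34 (D(L) = 2 + L/(-34) = 2 + L*(-1/34) = 2 - L/34)
Y(c, h) = 4*h
k(E) = -1/21 (k(E) = 1/(-21) = -1/21)
b(z, W) = z**2 - 1075*W
g = -631059533/441 (g = ((-1/21)**2 - 1075*1125) - 1*221599 = (1/441 - 1209375) - 221599 = -533334374/441 - 221599 = -631059533/441 ≈ -1.4310e+6)
sqrt(Y(-380, D(-33)) + g) = sqrt(4*(2 - 1/34*(-33)) - 631059533/441) = sqrt(4*(2 + 33/34) - 631059533/441) = sqrt(4*(101/34) - 631059533/441) = sqrt(202/17 - 631059533/441) = sqrt(-10727922979/7497) = I*sqrt(182374690643)/357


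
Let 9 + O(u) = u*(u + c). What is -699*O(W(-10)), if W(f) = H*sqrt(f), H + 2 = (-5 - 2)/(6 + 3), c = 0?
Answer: 1626107/27 ≈ 60226.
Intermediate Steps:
H = -25/9 (H = -2 + (-5 - 2)/(6 + 3) = -2 - 7/9 = -25/9 ≈ -2.7778)
W(f) = -25*sqrt(f)/9
O(u) = -9 + u**2 (O(u) = -9 + u*(u + 0) = -9 + u*u = -9 + u**2)
-699*O(W(-10)) = -699*(-9 + (-25*I*sqrt(10)/9)**2) = -699*(-9 - 6250/81) = -699*(-6979/81) = 1626107/27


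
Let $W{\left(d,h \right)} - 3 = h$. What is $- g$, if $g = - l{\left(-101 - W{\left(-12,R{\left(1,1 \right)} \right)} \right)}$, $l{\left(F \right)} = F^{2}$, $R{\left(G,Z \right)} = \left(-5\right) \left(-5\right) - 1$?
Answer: $16384$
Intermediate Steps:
$R{\left(G,Z \right)} = 24$ ($R{\left(G,Z \right)} = 25 - 1 = 24$)
$W{\left(d,h \right)} = 3 + h$
$g = -16384$ ($g = - \left(-101 - \left(3 + 24\right)\right)^{2} = - \left(-101 - 27\right)^{2} = - \left(-128\right)^{2} = \left(-1\right) 16384 = -16384$)
$- g = \left(-1\right) \left(-16384\right) = 16384$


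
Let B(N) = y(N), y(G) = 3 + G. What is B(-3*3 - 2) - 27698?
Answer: -27706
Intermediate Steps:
B(N) = 3 + N
B(-3*3 - 2) - 27698 = (3 + (-3*3 - 2)) - 27698 = (3 + (-9 - 2)) - 27698 = (3 - 11) - 27698 = -8 - 27698 = -27706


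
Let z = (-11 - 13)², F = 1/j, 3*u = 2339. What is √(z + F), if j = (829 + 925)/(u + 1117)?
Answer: √3994649931/2631 ≈ 24.023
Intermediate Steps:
u = 2339/3 (u = (⅓)*2339 = 2339/3 ≈ 779.67)
j = 2631/2845 (j = (829 + 925)/(2339/3 + 1117) = 1754/(5690/3) = 1754*(3/5690) = 2631/2845 ≈ 0.92478)
F = 2845/2631 (F = 1/(2631/2845) = 2845/2631 ≈ 1.0813)
z = 576 (z = (-24)² = 576)
√(z + F) = √(576 + 2845/2631) = √(1518301/2631) = √3994649931/2631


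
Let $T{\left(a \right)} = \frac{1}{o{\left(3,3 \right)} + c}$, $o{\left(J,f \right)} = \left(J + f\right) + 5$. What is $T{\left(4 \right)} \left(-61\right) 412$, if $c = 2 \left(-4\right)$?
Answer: $- \frac{25132}{3} \approx -8377.3$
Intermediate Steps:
$o{\left(J,f \right)} = 5 + J + f$
$c = -8$
$T{\left(a \right)} = \frac{1}{3}$ ($T{\left(a \right)} = \frac{1}{\left(5 + 3 + 3\right) - 8} = \frac{1}{11 - 8} = \frac{1}{3}$)
$T{\left(4 \right)} \left(-61\right) 412 = \frac{1}{3} \left(-61\right) 412 = \left(- \frac{61}{3}\right) 412 = - \frac{25132}{3}$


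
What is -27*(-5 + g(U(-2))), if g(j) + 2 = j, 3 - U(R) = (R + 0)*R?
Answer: 216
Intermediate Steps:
U(R) = 3 - R² (U(R) = 3 - (R + 0)*R = 3 - R*R = 3 - R²)
g(j) = -2 + j
-27*(-5 + g(U(-2))) = -27*(-5 + (-2 + (3 - 1*(-2)²))) = -27*(-5 + (-2 + (3 - 1*4))) = -27*(-5 + (-2 + (3 - 4))) = -27*(-5 + (-2 - 1)) = -27*(-5 - 3) = -27*(-8) = 216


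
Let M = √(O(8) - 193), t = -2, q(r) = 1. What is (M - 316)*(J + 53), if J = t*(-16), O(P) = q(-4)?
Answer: -26860 + 680*I*√3 ≈ -26860.0 + 1177.8*I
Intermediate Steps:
O(P) = 1
J = 32 (J = -2*(-16) = 32)
M = 8*I*√3 (M = √(1 - 193) = √(-192) = 8*I*√3 ≈ 13.856*I)
(M - 316)*(J + 53) = (8*I*√3 - 316)*(32 + 53) = (-316 + 8*I*√3)*85 = -26860 + 680*I*√3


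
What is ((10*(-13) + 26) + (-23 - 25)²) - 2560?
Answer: -360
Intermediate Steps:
((10*(-13) + 26) + (-23 - 25)²) - 2560 = ((-130 + 26) + (-48)²) - 2560 = (-104 + 2304) - 2560 = 2200 - 2560 = -360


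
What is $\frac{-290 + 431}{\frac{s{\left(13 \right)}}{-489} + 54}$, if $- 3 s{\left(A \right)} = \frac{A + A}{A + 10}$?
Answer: $\frac{4757481}{1822040} \approx 2.6111$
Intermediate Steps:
$s{\left(A \right)} = - \frac{2 A}{3 \left(10 + A\right)}$ ($s{\left(A \right)} = - \frac{\left(A + A\right) \frac{1}{A + 10}}{3} = - \frac{2 A \frac{1}{10 + A}}{3} = - \frac{2 A}{3 \left(10 + A\right)}$)
$\frac{-290 + 431}{\frac{s{\left(13 \right)}}{-489} + 54} = \frac{-290 + 431}{\frac{\left(-2\right) 13 \frac{1}{30 + 3 \cdot 13}}{-489} + 54} = \frac{141}{\left(-2\right) 13 \frac{1}{30 + 39} \left(- \frac{1}{489}\right) + 54} = \frac{141}{\left(-2\right) 13 \cdot \frac{1}{69} \left(- \frac{1}{489}\right) + 54} = \frac{141}{\left(- \frac{26}{69}\right) \left(- \frac{1}{489}\right) + 54} = \frac{141}{\frac{26}{33741} + 54} = \frac{141}{\frac{1822040}{33741}} = 141 \cdot \frac{33741}{1822040} = \frac{4757481}{1822040}$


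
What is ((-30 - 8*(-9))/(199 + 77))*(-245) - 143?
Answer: -8293/46 ≈ -180.28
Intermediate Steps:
((-30 - 8*(-9))/(199 + 77))*(-245) - 143 = ((-30 + 72)/276)*(-245) - 143 = (42*(1/276))*(-245) - 143 = (7/46)*(-245) - 143 = -1715/46 - 143 = -8293/46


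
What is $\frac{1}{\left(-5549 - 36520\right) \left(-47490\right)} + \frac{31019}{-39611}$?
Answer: $- \frac{61971520349779}{79137106100910} \approx -0.78309$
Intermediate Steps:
$\frac{1}{\left(-5549 - 36520\right) \left(-47490\right)} + \frac{31019}{-39611} = \frac{1}{-42069} \left(- \frac{1}{47490}\right) + 31019 \left(- \frac{1}{39611}\right) = \left(- \frac{1}{42069}\right) \left(- \frac{1}{47490}\right) - \frac{31019}{39611} = \frac{1}{1997856810} - \frac{31019}{39611} = - \frac{61971520349779}{79137106100910}$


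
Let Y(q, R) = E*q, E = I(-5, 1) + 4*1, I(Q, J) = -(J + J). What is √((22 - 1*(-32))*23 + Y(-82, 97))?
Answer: 7*√22 ≈ 32.833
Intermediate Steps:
I(Q, J) = -2*J
E = 2 (E = -2*1 + 4*1 = -2 + 4 = 2)
Y(q, R) = 2*q
√((22 - 1*(-32))*23 + Y(-82, 97)) = √((22 - 1*(-32))*23 + 2*(-82)) = √((22 + 32)*23 - 164) = √(54*23 - 164) = √(1242 - 164) = √1078 = 7*√22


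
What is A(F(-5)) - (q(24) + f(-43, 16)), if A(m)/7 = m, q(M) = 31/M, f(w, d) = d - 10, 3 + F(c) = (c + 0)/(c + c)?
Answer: -595/24 ≈ -24.792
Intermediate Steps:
F(c) = -5/2 (F(c) = -3 + (c + 0)/(c + c) = -3 + c/((2*c)) = -3 + c*(1/(2*c)) = -3 + 1/2 = -5/2)
f(w, d) = -10 + d
A(m) = 7*m
A(F(-5)) - (q(24) + f(-43, 16)) = 7*(-5/2) - (31/24 + (-10 + 16)) = -35/2 - (31*(1/24) + 6) = -35/2 - (31/24 + 6) = -35/2 - 1*175/24 = -35/2 - 175/24 = -595/24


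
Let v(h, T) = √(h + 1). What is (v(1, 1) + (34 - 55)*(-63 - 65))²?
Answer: (2688 + √2)² ≈ 7.2330e+6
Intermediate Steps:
v(h, T) = √(1 + h)
(v(1, 1) + (34 - 55)*(-63 - 65))² = (√(1 + 1) + (34 - 55)*(-63 - 65))² = (√2 - 21*(-128))² = (√2 + 2688)² = (2688 + √2)²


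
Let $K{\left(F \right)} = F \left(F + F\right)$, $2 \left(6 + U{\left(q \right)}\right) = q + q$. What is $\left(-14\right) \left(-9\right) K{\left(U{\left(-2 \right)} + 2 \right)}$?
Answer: $9072$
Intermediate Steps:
$U{\left(q \right)} = -6 + q$ ($U{\left(q \right)} = -6 + \frac{q + q}{2} = -6 + \frac{2 q}{2} = -6 + q$)
$K{\left(F \right)} = 2 F^{2}$ ($K{\left(F \right)} = F 2 F = 2 F^{2}$)
$\left(-14\right) \left(-9\right) K{\left(U{\left(-2 \right)} + 2 \right)} = \left(-14\right) \left(-9\right) 2 \left(\left(-6 - 2\right) + 2\right)^{2} = 126 \cdot 2 \left(-8 + 2\right)^{2} = 126 \cdot 2 \left(-6\right)^{2} = 126 \cdot 2 \cdot 36 = 126 \cdot 72 = 9072$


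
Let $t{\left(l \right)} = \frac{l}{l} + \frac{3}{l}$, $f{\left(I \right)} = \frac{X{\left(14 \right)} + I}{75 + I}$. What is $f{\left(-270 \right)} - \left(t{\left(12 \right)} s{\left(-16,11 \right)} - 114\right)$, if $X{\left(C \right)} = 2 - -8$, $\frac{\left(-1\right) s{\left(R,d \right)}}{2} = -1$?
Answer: $\frac{677}{6} \approx 112.83$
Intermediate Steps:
$s{\left(R,d \right)} = 2$ ($s{\left(R,d \right)} = \left(-2\right) \left(-1\right) = 2$)
$X{\left(C \right)} = 10$ ($X{\left(C \right)} = 2 + 8 = 10$)
$f{\left(I \right)} = \frac{10 + I}{75 + I}$
$t{\left(l \right)} = 1 + \frac{3}{l}$
$f{\left(-270 \right)} - \left(t{\left(12 \right)} s{\left(-16,11 \right)} - 114\right) = \frac{10 - 270}{75 - 270} - \left(\frac{3 + 12}{12} \cdot 2 - 114\right) = \frac{1}{-195} \left(-260\right) - \left(\frac{1}{12} \cdot 15 \cdot 2 - 114\right) = \left(- \frac{1}{195}\right) \left(-260\right) - \left(\frac{5}{4} \cdot 2 - 114\right) = \frac{4}{3} - \left(\frac{5}{2} - 114\right) = \frac{4}{3} - - \frac{223}{2} = \frac{4}{3} + \frac{223}{2} = \frac{677}{6}$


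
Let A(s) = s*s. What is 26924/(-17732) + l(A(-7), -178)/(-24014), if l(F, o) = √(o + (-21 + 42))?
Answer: -6731/4433 - I*√157/24014 ≈ -1.5184 - 0.00052178*I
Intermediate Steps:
A(s) = s²
l(F, o) = √(21 + o) (l(F, o) = √(o + 21) = √(21 + o))
26924/(-17732) + l(A(-7), -178)/(-24014) = 26924/(-17732) + √(21 - 178)/(-24014) = 26924*(-1/17732) + √(-157)*(-1/24014) = -6731/4433 + (I*√157)*(-1/24014) = -6731/4433 - I*√157/24014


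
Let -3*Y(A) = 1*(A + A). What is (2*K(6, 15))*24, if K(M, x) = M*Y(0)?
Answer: 0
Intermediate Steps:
Y(A) = -2*A/3 (Y(A) = -(A + A)/3 = -2*A/3)
K(M, x) = 0 (K(M, x) = M*(-⅔*0) = M*0 = 0)
(2*K(6, 15))*24 = (2*0)*24 = 0*24 = 0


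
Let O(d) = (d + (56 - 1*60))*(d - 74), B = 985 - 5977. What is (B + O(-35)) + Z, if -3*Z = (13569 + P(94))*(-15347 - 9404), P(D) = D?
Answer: 338170690/3 ≈ 1.1272e+8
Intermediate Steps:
B = -4992
O(d) = (-74 + d)*(-4 + d) (O(d) = (d + (56 - 60))*(-74 + d) = (d - 4)*(-74 + d) = (-4 + d)*(-74 + d) = (-74 + d)*(-4 + d))
Z = 338172913/3 (Z = -(13569 + 94)*(-15347 - 9404)/3 = -13663*(-24751)/3 = -⅓*(-338172913) = 338172913/3 ≈ 1.1272e+8)
(B + O(-35)) + Z = (-4992 + (296 + (-35)² - 78*(-35))) + 338172913/3 = (-4992 + (296 + 1225 + 2730)) + 338172913/3 = (-4992 + 4251) + 338172913/3 = -741 + 338172913/3 = 338170690/3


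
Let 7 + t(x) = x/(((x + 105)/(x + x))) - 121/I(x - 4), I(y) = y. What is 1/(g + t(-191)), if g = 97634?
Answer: 8385/811493803 ≈ 1.0333e-5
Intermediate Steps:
t(x) = -7 - 121/(-4 + x) + 2*x**2/(105 + x) (t(x) = -7 + (x/(((x + 105)/(x + x))) - 121/(x - 4)) = -7 + (x/(((105 + x)/((2*x)))) - 121/(-4 + x)) = -7 + (x/(((105 + x)*(1/(2*x)))) - 121/(-4 + x)) = -7 + (x/(((105 + x)/(2*x))) - 121/(-4 + x)) = -7 + (x*(2*x/(105 + x)) - 121/(-4 + x)) = -7 + (2*x**2/(105 + x) - 121/(-4 + x)) = -7 + (-121/(-4 + x) + 2*x**2/(105 + x)) = -7 - 121/(-4 + x) + 2*x**2/(105 + x))
1/(g + t(-191)) = 1/(97634 + (-9765 - 828*(-191) - 15*(-191)**2 + 2*(-191)**3)/(-420 + (-191)**2 + 101*(-191))) = 1/(97634 + (-9765 + 158148 - 15*36481 + 2*(-6967871))/(-420 + 36481 - 19291)) = 1/(97634 + (-9765 + 158148 - 547215 - 13935742)/16770) = 1/(97634 + (1/16770)*(-14334574)) = 1/(97634 - 7167287/8385) = 1/(811493803/8385) = 8385/811493803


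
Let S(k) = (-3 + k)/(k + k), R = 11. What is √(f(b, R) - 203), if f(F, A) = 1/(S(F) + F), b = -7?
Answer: I*√98329/22 ≈ 14.253*I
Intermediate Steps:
S(k) = (-3 + k)/(2*k) (S(k) = (-3 + k)/((2*k)) = (-3 + k)*(1/(2*k)) = (-3 + k)/(2*k))
f(F, A) = 1/(F + (-3 + F)/(2*F)) (f(F, A) = 1/((-3 + F)/(2*F) + F) = 1/(F + (-3 + F)/(2*F)))
√(f(b, R) - 203) = √(2*(-7)/(-3 - 7 + 2*(-7)²) - 203) = √(2*(-7)/(-3 - 7 + 2*49) - 203) = √(2*(-7)/(-3 - 7 + 98) - 203) = √(2*(-7)/88 - 203) = √(2*(-7)*(1/88) - 203) = √(-7/44 - 203) = √(-8939/44) = I*√98329/22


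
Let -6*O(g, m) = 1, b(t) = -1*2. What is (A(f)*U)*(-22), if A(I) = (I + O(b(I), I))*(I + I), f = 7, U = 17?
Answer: -107338/3 ≈ -35779.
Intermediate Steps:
b(t) = -2
O(g, m) = -⅙ (O(g, m) = -⅙*1 = -⅙)
A(I) = 2*I*(-⅙ + I) (A(I) = (I - ⅙)*(I + I) = (-⅙ + I)*(2*I) = 2*I*(-⅙ + I))
(A(f)*U)*(-22) = (((⅓)*7*(-1 + 6*7))*17)*(-22) = (((⅓)*7*(-1 + 42))*17)*(-22) = (((⅓)*7*41)*17)*(-22) = ((287/3)*17)*(-22) = (4879/3)*(-22) = -107338/3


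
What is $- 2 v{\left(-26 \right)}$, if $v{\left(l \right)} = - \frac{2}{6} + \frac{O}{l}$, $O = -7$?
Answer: $\frac{5}{39} \approx 0.12821$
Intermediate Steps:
$v{\left(l \right)} = - \frac{1}{3} - \frac{7}{l}$ ($v{\left(l \right)} = - \frac{2}{6} - \frac{7}{l} = \left(-2\right) \frac{1}{6} - \frac{7}{l} = - \frac{1}{3} - \frac{7}{l}$)
$- 2 v{\left(-26 \right)} = - 2 \frac{-21 - -26}{3 \left(-26\right)} = - 2 \cdot \frac{1}{3} \left(- \frac{1}{26}\right) \left(-21 + 26\right) = - 2 \cdot \frac{1}{3} \left(- \frac{1}{26}\right) 5 = \left(-2\right) \left(- \frac{5}{78}\right) = \frac{5}{39}$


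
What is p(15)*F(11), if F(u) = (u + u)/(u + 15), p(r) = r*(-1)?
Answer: -165/13 ≈ -12.692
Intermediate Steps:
p(r) = -r
F(u) = 2*u/(15 + u) (F(u) = (2*u)/(15 + u) = 2*u/(15 + u))
p(15)*F(11) = (-1*15)*(2*11/(15 + 11)) = -30*11/26 = -15*11/13 = -165/13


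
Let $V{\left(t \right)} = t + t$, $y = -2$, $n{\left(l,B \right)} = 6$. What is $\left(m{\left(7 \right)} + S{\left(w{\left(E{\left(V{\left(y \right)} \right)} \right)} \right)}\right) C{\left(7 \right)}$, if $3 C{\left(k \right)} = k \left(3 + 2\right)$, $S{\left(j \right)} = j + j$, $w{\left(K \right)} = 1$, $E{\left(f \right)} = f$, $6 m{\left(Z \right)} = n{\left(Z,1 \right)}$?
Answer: $35$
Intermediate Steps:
$m{\left(Z \right)} = 1$ ($m{\left(Z \right)} = \frac{1}{6} \cdot 6 = 1$)
$V{\left(t \right)} = 2 t$
$S{\left(j \right)} = 2 j$
$C{\left(k \right)} = \frac{5 k}{3}$ ($C{\left(k \right)} = \frac{k \left(3 + 2\right)}{3} = \frac{k 5}{3} = \frac{5 k}{3}$)
$\left(m{\left(7 \right)} + S{\left(w{\left(E{\left(V{\left(y \right)} \right)} \right)} \right)}\right) C{\left(7 \right)} = \left(1 + 2 \cdot 1\right) \frac{5}{3} \cdot 7 = \left(1 + 2\right) \frac{35}{3} = 3 \cdot \frac{35}{3} = 35$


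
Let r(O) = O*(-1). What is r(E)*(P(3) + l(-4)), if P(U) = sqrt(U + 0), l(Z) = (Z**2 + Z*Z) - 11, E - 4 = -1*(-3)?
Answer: -147 - 7*sqrt(3) ≈ -159.12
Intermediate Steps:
E = 7 (E = 4 - 1*(-3) = 4 + 3 = 7)
r(O) = -O
l(Z) = -11 + 2*Z**2 (l(Z) = (Z**2 + Z**2) - 11 = 2*Z**2 - 11 = -11 + 2*Z**2)
P(U) = sqrt(U)
r(E)*(P(3) + l(-4)) = (-1*7)*(sqrt(3) + (-11 + 2*(-4)**2)) = -7*(sqrt(3) + (-11 + 2*16)) = -7*(sqrt(3) + (-11 + 32)) = -7*(sqrt(3) + 21) = -7*(21 + sqrt(3)) = -147 - 7*sqrt(3)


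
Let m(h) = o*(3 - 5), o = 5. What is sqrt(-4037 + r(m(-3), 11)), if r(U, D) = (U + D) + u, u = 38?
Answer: I*sqrt(3998) ≈ 63.23*I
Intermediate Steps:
m(h) = -10 (m(h) = 5*(3 - 5) = 5*(-2) = -10)
r(U, D) = 38 + D + U (r(U, D) = (U + D) + 38 = (D + U) + 38 = 38 + D + U)
sqrt(-4037 + r(m(-3), 11)) = sqrt(-4037 + (38 + 11 - 10)) = sqrt(-4037 + 39) = sqrt(-3998) = I*sqrt(3998)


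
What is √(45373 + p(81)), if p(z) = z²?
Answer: √51934 ≈ 227.89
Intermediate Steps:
√(45373 + p(81)) = √(45373 + 81²) = √(45373 + 6561) = √51934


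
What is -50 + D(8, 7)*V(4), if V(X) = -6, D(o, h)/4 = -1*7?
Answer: 118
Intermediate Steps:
D(o, h) = -28 (D(o, h) = 4*(-1*7) = 4*(-7) = -28)
-50 + D(8, 7)*V(4) = -50 - 28*(-6) = -50 + 168 = 118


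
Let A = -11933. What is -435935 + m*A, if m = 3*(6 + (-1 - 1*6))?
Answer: -400136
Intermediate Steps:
m = -3 (m = 3*(6 + (-1 - 6)) = 3*(6 - 7) = 3*(-1) = -3)
-435935 + m*A = -435935 - 3*(-11933) = -435935 + 35799 = -400136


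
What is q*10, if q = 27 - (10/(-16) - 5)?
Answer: 1305/4 ≈ 326.25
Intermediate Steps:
q = 261/8 (q = 27 - (10*(-1/16) - 5) = 27 - (-5/8 - 5) = 27 - 1*(-45/8) = 27 + 45/8 = 261/8 ≈ 32.625)
q*10 = (261/8)*10 = 1305/4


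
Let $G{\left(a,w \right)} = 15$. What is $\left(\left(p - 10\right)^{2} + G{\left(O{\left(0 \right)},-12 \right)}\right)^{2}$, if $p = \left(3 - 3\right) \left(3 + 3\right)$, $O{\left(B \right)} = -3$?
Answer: $13225$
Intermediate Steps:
$p = 0$ ($p = 0 \cdot 6 = 0$)
$\left(\left(p - 10\right)^{2} + G{\left(O{\left(0 \right)},-12 \right)}\right)^{2} = \left(\left(0 - 10\right)^{2} + 15\right)^{2} = \left(\left(-10\right)^{2} + 15\right)^{2} = \left(100 + 15\right)^{2} = 115^{2} = 13225$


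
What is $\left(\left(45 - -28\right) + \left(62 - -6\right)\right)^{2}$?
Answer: $19881$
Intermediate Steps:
$\left(\left(45 - -28\right) + \left(62 - -6\right)\right)^{2} = \left(\left(45 + 28\right) + \left(62 + 6\right)\right)^{2} = \left(73 + 68\right)^{2} = 141^{2} = 19881$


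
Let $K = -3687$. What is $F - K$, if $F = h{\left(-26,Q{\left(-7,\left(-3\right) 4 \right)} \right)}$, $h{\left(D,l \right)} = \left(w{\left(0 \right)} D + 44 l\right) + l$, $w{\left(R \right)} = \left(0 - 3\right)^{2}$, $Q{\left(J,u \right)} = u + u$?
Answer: $2373$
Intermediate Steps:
$Q{\left(J,u \right)} = 2 u$
$w{\left(R \right)} = 9$ ($w{\left(R \right)} = \left(-3\right)^{2} = 9$)
$h{\left(D,l \right)} = 9 D + 45 l$ ($h{\left(D,l \right)} = \left(9 D + 44 l\right) + l = 9 D + 45 l$)
$F = -1314$ ($F = 9 \left(-26\right) + 45 \cdot 2 \left(\left(-3\right) 4\right) = -234 + 45 \cdot 2 \left(-12\right) = -234 + 45 \left(-24\right) = -234 - 1080 = -1314$)
$F - K = -1314 - -3687 = -1314 + 3687 = 2373$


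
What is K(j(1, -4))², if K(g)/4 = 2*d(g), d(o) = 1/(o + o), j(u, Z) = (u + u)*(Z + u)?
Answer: 4/9 ≈ 0.44444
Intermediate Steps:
j(u, Z) = 2*u*(Z + u) (j(u, Z) = (2*u)*(Z + u) = 2*u*(Z + u))
d(o) = 1/(2*o)
K(g) = 4/g (K(g) = 4*(2*(1/(2*g))) = 4/g)
K(j(1, -4))² = (4/((2*1*(-4 + 1))))² = (4/((2*1*(-3))))² = (4/(-6))² = (4*(-⅙))² = (-⅔)² = 4/9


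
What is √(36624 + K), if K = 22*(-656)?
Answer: 4*√1387 ≈ 148.97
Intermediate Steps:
K = -14432
√(36624 + K) = √(36624 - 14432) = √22192 = 4*√1387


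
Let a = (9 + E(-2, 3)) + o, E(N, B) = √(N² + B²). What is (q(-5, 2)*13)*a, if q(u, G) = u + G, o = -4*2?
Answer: -39 - 39*√13 ≈ -179.62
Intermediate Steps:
o = -8
E(N, B) = √(B² + N²)
q(u, G) = G + u
a = 1 + √13 (a = (9 + √(3² + (-2)²)) - 8 = (9 + √(9 + 4)) - 8 = (9 + √13) - 8 = 1 + √13 ≈ 4.6056)
(q(-5, 2)*13)*a = ((2 - 5)*13)*(1 + √13) = (-3*13)*(1 + √13) = -39*(1 + √13) = -39 - 39*√13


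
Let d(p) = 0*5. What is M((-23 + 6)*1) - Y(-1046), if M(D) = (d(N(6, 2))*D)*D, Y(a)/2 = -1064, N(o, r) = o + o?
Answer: 2128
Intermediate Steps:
N(o, r) = 2*o
Y(a) = -2128 (Y(a) = 2*(-1064) = -2128)
d(p) = 0
M(D) = 0 (M(D) = (0*D)*D = 0*D = 0)
M((-23 + 6)*1) - Y(-1046) = 0 - 1*(-2128) = 0 + 2128 = 2128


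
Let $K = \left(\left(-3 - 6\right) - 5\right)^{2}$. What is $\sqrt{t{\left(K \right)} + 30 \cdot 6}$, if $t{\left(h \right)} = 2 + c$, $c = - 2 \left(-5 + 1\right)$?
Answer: $\sqrt{190} \approx 13.784$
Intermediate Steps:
$c = 8$ ($c = \left(-2\right) \left(-4\right) = 8$)
$K = 196$ ($K = \left(\left(-3 - 6\right) - 5\right)^{2} = \left(-9 - 5\right)^{2} = \left(-14\right)^{2} = 196$)
$t{\left(h \right)} = 10$ ($t{\left(h \right)} = 2 + 8 = 10$)
$\sqrt{t{\left(K \right)} + 30 \cdot 6} = \sqrt{10 + 30 \cdot 6} = \sqrt{10 + 180} = \sqrt{190}$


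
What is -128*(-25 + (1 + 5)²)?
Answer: -1408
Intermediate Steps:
-128*(-25 + (1 + 5)²) = -128*(-25 + 6²) = -128*(-25 + 36) = -128*11 = -1408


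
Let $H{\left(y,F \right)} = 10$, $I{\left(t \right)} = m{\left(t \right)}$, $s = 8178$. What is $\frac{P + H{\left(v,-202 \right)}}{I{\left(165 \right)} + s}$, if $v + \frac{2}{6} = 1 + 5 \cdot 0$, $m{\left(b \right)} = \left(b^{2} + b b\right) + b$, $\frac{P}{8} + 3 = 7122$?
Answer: $\frac{56962}{62793} \approx 0.90714$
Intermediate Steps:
$P = 56952$ ($P = -24 + 8 \cdot 7122 = -24 + 56976 = 56952$)
$m{\left(b \right)} = b + 2 b^{2}$ ($m{\left(b \right)} = \left(b^{2} + b^{2}\right) + b = 2 b^{2} + b = b + 2 b^{2}$)
$I{\left(t \right)} = t \left(1 + 2 t\right)$
$v = \frac{2}{3}$ ($v = - \frac{1}{3} + \left(1 + 5 \cdot 0\right) = - \frac{1}{3} + \left(1 + 0\right) = - \frac{1}{3} + 1 = \frac{2}{3} \approx 0.66667$)
$\frac{P + H{\left(v,-202 \right)}}{I{\left(165 \right)} + s} = \frac{56952 + 10}{165 \left(1 + 2 \cdot 165\right) + 8178} = \frac{56962}{165 \left(1 + 330\right) + 8178} = \frac{56962}{165 \cdot 331 + 8178} = \frac{56962}{54615 + 8178} = \frac{56962}{62793}$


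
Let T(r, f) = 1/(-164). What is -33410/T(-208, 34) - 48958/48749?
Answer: 267107421802/48749 ≈ 5.4792e+6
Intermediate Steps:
T(r, f) = -1/164
-33410/T(-208, 34) - 48958/48749 = -33410/(-1/164) - 48958/48749 = -33410*(-164) - 48958*1/48749 = 5479240 - 48958/48749 = 267107421802/48749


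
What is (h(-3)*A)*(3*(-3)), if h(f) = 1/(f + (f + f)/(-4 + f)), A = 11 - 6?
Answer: 21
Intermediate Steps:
A = 5
h(f) = 1/(f + 2*f/(-4 + f)) (h(f) = 1/(f + (2*f)/(-4 + f)) = 1/(f + 2*f/(-4 + f)))
(h(-3)*A)*(3*(-3)) = (((-4 - 3)/((-3)*(-2 - 3)))*5)*(3*(-3)) = (-⅓*(-7)/(-5)*5)*(-9) = (-⅓*(-⅕)*(-7)*5)*(-9) = -7/15*5*(-9) = -7/3*(-9) = 21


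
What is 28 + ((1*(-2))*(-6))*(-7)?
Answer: -56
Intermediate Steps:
28 + ((1*(-2))*(-6))*(-7) = 28 - 2*(-6)*(-7) = 28 + 12*(-7) = 28 - 84 = -56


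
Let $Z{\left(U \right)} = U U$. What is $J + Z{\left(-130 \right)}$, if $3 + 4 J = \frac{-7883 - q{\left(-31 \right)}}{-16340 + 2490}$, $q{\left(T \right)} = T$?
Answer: $\frac{468113151}{27700} \approx 16899.0$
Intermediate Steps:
$Z{\left(U \right)} = U^{2}$
$J = - \frac{16849}{27700}$ ($J = - \frac{3}{4} + \frac{\left(-7883 - -31\right) \frac{1}{-16340 + 2490}}{4} = - \frac{3}{4} + \frac{\left(-7883 + 31\right) \frac{1}{-13850}}{4} = - \frac{3}{4} + \frac{\left(-7852\right) \left(- \frac{1}{13850}\right)}{4} = - \frac{3}{4} + \frac{1}{4} \cdot \frac{3926}{6925} = - \frac{3}{4} + \frac{1963}{13850} = - \frac{16849}{27700} \approx -0.60827$)
$J + Z{\left(-130 \right)} = - \frac{16849}{27700} + \left(-130\right)^{2} = - \frac{16849}{27700} + 16900 = \frac{468113151}{27700}$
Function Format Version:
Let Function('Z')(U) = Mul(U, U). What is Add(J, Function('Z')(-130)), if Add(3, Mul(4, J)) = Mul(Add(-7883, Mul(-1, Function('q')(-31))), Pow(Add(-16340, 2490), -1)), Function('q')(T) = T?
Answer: Rational(468113151, 27700) ≈ 16899.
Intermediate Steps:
Function('Z')(U) = Pow(U, 2)
J = Rational(-16849, 27700) (J = Add(Rational(-3, 4), Mul(Rational(1, 4), Mul(Add(-7883, Mul(-1, -31)), Pow(Add(-16340, 2490), -1)))) = Add(Rational(-3, 4), Mul(Rational(1, 4), Mul(Add(-7883, 31), Pow(-13850, -1)))) = Add(Rational(-3, 4), Mul(Rational(1, 4), Mul(-7852, Rational(-1, 13850)))) = Add(Rational(-3, 4), Mul(Rational(1, 4), Rational(3926, 6925))) = Add(Rational(-3, 4), Rational(1963, 13850)) = Rational(-16849, 27700) ≈ -0.60827)
Add(J, Function('Z')(-130)) = Add(Rational(-16849, 27700), Pow(-130, 2)) = Add(Rational(-16849, 27700), 16900) = Rational(468113151, 27700)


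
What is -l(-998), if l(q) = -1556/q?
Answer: -778/499 ≈ -1.5591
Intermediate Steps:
-l(-998) = -(-1556)/(-998) = -(-1556)*(-1)/998 = -1*778/499 = -778/499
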